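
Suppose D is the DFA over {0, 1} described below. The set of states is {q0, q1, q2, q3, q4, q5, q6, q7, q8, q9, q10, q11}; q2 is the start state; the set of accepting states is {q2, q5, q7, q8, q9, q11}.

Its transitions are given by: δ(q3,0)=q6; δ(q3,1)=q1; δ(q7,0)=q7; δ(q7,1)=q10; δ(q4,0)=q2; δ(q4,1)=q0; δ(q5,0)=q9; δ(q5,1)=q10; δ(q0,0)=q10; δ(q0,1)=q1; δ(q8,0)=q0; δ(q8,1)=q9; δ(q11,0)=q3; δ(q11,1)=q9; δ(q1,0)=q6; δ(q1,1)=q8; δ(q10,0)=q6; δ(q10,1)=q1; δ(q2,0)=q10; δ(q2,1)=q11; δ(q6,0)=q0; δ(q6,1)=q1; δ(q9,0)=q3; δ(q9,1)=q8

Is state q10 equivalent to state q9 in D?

No

States {q4,q5,q7} cannot be reached from the start state, so discard them.
Start with accepting vs non-accepting: {q2,q8,q9,q11} | {q0,q1,q3,q6,q10}.
Split {q0,q1,q3,q6,q10} by δ(·,1) → {q0,q3,q6,q10} and {q1}.
The partition is now stable with 3 blocks: {q2,q8,q9,q11} | {q0,q3,q6,q10} | {q1}.
q10 and q9 end up in different blocks, so they are distinguishable. For instance, the string 'ε' is accepted from only q9.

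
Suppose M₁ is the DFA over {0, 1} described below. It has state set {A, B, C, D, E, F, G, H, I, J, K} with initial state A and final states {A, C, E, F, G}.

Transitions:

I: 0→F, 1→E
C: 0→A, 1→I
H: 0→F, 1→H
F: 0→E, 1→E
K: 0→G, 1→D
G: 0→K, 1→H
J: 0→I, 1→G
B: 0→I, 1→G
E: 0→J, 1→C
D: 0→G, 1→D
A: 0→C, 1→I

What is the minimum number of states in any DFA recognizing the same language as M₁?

Reachable states from the start: {A,C,D,E,F,G,H,I,J,K}. Unreachable: {B} — drop them.
P0 = {A,C,E,F,G} | {D,H,I,J,K}.
On input 0, block {A,C,E,F,G} splits into {A,C,F} and {E,G}.
Refine {A,C,F} on symbol 0: members go to different blocks, giving {A,C} and {F}.
On input 0, block {D,H,I,J,K} splits into {D,K} and {H,I} and {J}.
On input 0, block {E,G} splits into {E} and {G}.
Refine {H,I} on symbol 1: members go to different blocks, giving {H} and {I}.
The partition is now stable with 8 blocks: {A,C} | {D,K} | {E} | {F} | {H} | {J} | {G} | {I}.

8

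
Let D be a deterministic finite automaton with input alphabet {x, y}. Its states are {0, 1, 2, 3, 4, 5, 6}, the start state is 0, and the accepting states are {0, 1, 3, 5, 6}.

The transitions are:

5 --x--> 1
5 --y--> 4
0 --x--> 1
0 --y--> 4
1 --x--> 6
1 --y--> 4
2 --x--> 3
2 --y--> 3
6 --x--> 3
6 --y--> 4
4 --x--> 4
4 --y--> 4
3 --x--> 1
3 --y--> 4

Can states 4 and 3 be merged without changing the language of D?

First remove the unreachable states {2,5}; 5 states remain.
Start with accepting vs non-accepting: {0,1,3,6} | {4}.
The partition is now stable with 2 blocks: {0,1,3,6} | {4}.
4 and 3 end up in different blocks, so they are distinguishable. For instance, the string 'ε' is accepted from only 3.

No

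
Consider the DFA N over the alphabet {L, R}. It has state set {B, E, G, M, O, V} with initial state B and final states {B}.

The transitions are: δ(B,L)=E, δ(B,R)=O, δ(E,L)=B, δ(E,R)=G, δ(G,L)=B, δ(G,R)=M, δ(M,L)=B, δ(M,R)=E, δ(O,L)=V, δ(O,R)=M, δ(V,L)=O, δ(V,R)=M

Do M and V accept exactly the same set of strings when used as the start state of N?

All states are reachable from the start state.
Initial partition by acceptance: {B} | {E,G,M,O,V}.
Split {E,G,M,O,V} by δ(·,L) → {E,G,M} and {O,V}.
The partition is now stable with 3 blocks: {B} | {E,G,M} | {O,V}.
M and V end up in different blocks, so they are distinguishable. For instance, the string 'L' is accepted from only M.

No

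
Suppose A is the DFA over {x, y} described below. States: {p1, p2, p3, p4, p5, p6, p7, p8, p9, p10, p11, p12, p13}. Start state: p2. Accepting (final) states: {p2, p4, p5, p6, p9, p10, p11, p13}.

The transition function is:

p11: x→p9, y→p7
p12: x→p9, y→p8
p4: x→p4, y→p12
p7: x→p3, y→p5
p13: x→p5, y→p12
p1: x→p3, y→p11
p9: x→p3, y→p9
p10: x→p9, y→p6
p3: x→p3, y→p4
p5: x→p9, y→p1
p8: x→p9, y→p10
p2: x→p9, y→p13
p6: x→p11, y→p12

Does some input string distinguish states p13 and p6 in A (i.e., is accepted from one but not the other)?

No

Start with accepting vs non-accepting: {p2,p4,p5,p6,p9,p10,p11,p13} | {p1,p3,p7,p8,p12}.
On input x, block {p2,p4,p5,p6,p9,p10,p11,p13} splits into {p2,p4,p5,p6,p10,p11,p13} and {p9}.
Split {p2,p4,p5,p6,p10,p11,p13} by δ(·,x) → {p2,p5,p10,p11} and {p4,p6,p13}.
Split {p2,p5,p10,p11} by δ(·,y) → {p2,p10} and {p5,p11}.
Refine {p1,p3,p7,p8,p12} on symbol x: members go to different blocks, giving {p1,p3,p7} and {p8,p12}.
Split {p1,p3,p7} by δ(·,y) → {p1,p7} and {p3}.
On input x, block {p4,p6,p13} splits into {p6,p13} and {p4}.
On input y, block {p8,p12} splits into {p8} and {p12}.
Stable partition: {p2,p10} | {p1,p7} | {p9} | {p6,p13} | {p5,p11} | {p8} | {p3} | {p4} | {p12} — 9 equivalence classes.
p13 and p6 lie in the same block of the stable partition, so they are equivalent — no string distinguishes them.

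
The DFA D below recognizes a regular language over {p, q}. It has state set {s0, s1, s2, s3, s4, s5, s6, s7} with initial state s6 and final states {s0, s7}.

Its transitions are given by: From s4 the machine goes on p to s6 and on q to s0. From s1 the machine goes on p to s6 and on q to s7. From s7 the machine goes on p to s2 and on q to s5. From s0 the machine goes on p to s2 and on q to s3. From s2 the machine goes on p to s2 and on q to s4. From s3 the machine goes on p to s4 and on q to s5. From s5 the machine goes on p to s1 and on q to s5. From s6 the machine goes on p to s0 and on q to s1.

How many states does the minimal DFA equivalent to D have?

5

Start with accepting vs non-accepting: {s0,s7} | {s1,s2,s3,s4,s5,s6}.
Split {s1,s2,s3,s4,s5,s6} by δ(·,p) → {s1,s2,s3,s4,s5} and {s6}.
Split {s1,s2,s3,s4,s5} by δ(·,p) → {s2,s3,s5} and {s1,s4}.
On input p, block {s2,s3,s5} splits into {s3,s5} and {s2}.
The partition is now stable with 5 blocks: {s0,s7} | {s3,s5} | {s6} | {s1,s4} | {s2}.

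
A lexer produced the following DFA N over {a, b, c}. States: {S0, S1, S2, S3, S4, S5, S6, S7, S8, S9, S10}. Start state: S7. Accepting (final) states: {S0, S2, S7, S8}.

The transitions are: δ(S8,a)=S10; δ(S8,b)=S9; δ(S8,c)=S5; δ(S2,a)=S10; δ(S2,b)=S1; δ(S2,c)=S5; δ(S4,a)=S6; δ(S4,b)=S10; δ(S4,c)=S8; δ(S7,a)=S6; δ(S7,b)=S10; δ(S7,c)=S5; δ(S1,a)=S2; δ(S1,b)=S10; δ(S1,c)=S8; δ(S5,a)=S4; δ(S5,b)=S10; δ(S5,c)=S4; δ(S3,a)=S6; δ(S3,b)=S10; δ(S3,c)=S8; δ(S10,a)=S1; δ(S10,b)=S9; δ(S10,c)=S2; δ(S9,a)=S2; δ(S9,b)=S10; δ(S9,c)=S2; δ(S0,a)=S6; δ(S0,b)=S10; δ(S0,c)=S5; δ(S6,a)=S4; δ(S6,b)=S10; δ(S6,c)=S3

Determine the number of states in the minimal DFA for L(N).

6

First remove the unreachable states {S0}; 10 states remain.
Start with accepting vs non-accepting: {S2,S7,S8} | {S1,S3,S4,S5,S6,S9,S10}.
On input a, block {S1,S3,S4,S5,S6,S9,S10} splits into {S3,S4,S5,S6,S10} and {S1,S9}.
On input b, block {S2,S7,S8} splits into {S2,S8} and {S7}.
Split {S3,S4,S5,S6,S10} by δ(·,a) → {S3,S4,S5,S6} and {S10}.
Split {S3,S4,S5,S6} by δ(·,c) → {S3,S4} and {S5,S6}.
The partition is now stable with 6 blocks: {S2,S8} | {S3,S4} | {S1,S9} | {S7} | {S10} | {S5,S6}.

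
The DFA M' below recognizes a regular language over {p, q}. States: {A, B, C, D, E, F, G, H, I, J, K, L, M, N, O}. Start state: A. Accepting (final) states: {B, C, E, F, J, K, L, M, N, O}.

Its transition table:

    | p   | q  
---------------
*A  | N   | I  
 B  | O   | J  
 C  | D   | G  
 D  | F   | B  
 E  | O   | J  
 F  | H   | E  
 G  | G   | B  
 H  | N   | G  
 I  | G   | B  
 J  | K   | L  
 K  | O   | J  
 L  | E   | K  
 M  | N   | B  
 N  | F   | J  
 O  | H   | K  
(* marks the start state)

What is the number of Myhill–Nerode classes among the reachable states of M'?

First remove the unreachable states {C,D,M}; 12 states remain.
Start with accepting vs non-accepting: {B,E,F,J,K,L,N,O} | {A,G,H,I}.
On input p, block {B,E,F,J,K,L,N,O} splits into {B,E,J,K,L,N} and {F,O}.
On input p, block {B,E,J,K,L,N} splits into {B,E,K,N} and {J,L}.
On input p, block {A,G,H,I} splits into {A,H} and {G,I}.
Split {J,L} by δ(·,q) → {J} and {L}.
The partition is now stable with 6 blocks: {B,E,K,N} | {A,H} | {F,O} | {J} | {G,I} | {L}.

6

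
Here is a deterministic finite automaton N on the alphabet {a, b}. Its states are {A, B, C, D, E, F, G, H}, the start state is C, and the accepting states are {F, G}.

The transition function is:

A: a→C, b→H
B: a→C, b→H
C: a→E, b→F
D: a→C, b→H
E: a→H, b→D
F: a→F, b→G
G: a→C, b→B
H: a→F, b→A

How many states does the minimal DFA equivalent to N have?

6

P0 = {F,G} | {A,B,C,D,E,H}.
Split {F,G} by δ(·,a) → {F} and {G}.
Refine {A,B,C,D,E,H} on symbol a: members go to different blocks, giving {A,B,C,D,E} and {H}.
Split {A,B,C,D,E} by δ(·,a) → {A,B,C,D} and {E}.
Refine {A,B,C,D} on symbol a: members go to different blocks, giving {A,B,D} and {C}.
Stable partition: {F} | {A,B,D} | {G} | {H} | {E} | {C} — 6 equivalence classes.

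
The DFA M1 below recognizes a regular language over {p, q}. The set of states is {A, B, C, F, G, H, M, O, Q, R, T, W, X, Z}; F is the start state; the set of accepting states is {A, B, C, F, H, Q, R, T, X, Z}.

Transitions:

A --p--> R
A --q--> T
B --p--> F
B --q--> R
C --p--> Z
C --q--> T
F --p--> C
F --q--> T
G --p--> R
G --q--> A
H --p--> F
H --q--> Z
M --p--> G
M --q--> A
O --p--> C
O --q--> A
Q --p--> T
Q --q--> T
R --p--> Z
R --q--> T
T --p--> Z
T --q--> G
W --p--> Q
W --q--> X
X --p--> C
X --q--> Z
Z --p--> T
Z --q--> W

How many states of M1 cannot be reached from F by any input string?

4

No path from F leads to B, H, M, O; the other 10 states are all reachable.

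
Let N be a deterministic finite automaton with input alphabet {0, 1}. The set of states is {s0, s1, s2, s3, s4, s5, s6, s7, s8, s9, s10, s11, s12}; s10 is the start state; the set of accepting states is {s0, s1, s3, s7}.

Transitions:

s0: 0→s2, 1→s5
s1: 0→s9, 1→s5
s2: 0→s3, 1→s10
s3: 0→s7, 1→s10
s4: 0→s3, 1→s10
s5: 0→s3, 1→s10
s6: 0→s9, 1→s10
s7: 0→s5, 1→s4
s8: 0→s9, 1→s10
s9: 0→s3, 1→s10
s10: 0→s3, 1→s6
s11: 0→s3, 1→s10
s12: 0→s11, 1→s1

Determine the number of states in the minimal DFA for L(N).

Reachable states from the start: {s3,s4,s5,s6,s7,s9,s10}. Unreachable: {s0,s1,s2,s8,s11,s12} — drop them.
Initial partition by acceptance: {s3,s7} | {s4,s5,s6,s9,s10}.
Split {s3,s7} by δ(·,0) → {s3} and {s7}.
Split {s4,s5,s6,s9,s10} by δ(·,0) → {s4,s5,s9,s10} and {s6}.
Split {s4,s5,s9,s10} by δ(·,1) → {s4,s5,s9} and {s10}.
The partition is now stable with 5 blocks: {s3} | {s4,s5,s9} | {s7} | {s6} | {s10}.

5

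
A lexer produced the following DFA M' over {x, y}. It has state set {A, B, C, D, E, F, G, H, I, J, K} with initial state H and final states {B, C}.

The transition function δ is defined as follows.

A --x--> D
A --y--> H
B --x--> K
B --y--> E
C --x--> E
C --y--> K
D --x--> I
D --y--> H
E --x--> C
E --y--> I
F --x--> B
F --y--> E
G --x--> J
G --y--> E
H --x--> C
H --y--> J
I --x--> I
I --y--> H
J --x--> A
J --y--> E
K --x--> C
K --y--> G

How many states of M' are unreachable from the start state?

2

BFS from H reaches {A, C, D, E, G, H, I, J, K}; the 2 state(s) B, F are never visited.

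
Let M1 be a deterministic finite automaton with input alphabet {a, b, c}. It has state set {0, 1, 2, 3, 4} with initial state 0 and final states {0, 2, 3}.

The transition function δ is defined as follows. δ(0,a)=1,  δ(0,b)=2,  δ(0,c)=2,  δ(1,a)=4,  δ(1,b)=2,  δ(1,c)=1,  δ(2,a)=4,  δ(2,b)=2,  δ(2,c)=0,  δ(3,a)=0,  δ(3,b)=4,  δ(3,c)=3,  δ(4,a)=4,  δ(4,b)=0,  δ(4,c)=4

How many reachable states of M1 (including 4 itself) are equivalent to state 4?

2

Reachable states from the start: {0,1,2,4}. Unreachable: {3} — drop them.
P0 = {0,2} | {1,4}.
No further refinement is possible. Final partition (2 blocks): {0,2} | {1,4}.
The equivalence class containing 4 is {1,4}, of size 2.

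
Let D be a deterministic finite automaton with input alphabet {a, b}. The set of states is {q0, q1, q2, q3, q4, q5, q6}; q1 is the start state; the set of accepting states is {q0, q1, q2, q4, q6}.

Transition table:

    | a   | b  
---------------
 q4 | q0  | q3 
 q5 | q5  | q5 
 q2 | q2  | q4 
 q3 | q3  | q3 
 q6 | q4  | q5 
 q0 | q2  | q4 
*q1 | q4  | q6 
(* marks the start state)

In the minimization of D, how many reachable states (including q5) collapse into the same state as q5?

P0 = {q0,q1,q2,q4,q6} | {q3,q5}.
Refine {q0,q1,q2,q4,q6} on symbol b: members go to different blocks, giving {q0,q1,q2} and {q4,q6}.
Split {q0,q1,q2} by δ(·,a) → {q0,q2} and {q1}.
Split {q4,q6} by δ(·,a) → {q4} and {q6}.
The partition is now stable with 5 blocks: {q0,q2} | {q3,q5} | {q4} | {q1} | {q6}.
State q5 belongs to the block {q3,q5}, which has 2 states.

2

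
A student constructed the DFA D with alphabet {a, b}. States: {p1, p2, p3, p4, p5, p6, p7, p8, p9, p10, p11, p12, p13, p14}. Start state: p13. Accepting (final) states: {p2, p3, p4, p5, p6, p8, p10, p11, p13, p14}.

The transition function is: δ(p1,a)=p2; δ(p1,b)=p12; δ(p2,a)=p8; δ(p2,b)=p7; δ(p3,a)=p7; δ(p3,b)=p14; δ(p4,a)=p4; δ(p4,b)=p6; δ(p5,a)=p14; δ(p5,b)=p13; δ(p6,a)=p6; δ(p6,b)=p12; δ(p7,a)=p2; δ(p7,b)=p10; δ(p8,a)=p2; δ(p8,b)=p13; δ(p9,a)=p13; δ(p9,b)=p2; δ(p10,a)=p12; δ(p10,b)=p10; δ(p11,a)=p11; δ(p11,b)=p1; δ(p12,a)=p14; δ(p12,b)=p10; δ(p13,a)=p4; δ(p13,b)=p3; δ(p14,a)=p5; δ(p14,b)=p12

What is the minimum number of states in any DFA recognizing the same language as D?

8

First remove the unreachable states {p1,p9,p11}; 11 states remain.
Initial partition by acceptance: {p2,p3,p4,p5,p6,p8,p10,p13,p14} | {p7,p12}.
On input a, block {p2,p3,p4,p5,p6,p8,p10,p13,p14} splits into {p2,p4,p5,p6,p8,p13,p14} and {p3,p10}.
On input b, block {p2,p4,p5,p6,p8,p13,p14} splits into {p2,p6,p14} and {p4,p5,p8} and {p13}.
Refine {p2,p6,p14} on symbol a: members go to different blocks, giving {p2,p14} and {p6}.
Split {p3,p10} by δ(·,b) → {p3} and {p10}.
Split {p4,p5,p8} by δ(·,a) → {p5,p8} and {p4}.
No further refinement is possible. Final partition (8 blocks): {p2,p14} | {p7,p12} | {p3} | {p5,p8} | {p13} | {p6} | {p10} | {p4}.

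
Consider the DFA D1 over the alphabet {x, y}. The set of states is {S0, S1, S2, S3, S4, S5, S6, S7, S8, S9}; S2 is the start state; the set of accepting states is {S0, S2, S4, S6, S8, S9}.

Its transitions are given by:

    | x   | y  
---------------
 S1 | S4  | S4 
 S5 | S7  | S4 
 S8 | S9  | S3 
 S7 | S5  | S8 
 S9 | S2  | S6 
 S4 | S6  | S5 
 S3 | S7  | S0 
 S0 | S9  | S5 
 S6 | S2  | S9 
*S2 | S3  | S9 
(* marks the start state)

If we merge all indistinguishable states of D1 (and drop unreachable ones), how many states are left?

4

States {S1} cannot be reached from the start state, so discard them.
Start with accepting vs non-accepting: {S0,S2,S4,S6,S8,S9} | {S3,S5,S7}.
On input x, block {S0,S2,S4,S6,S8,S9} splits into {S0,S4,S6,S8,S9} and {S2}.
Split {S0,S4,S6,S8,S9} by δ(·,x) → {S0,S4,S8} and {S6,S9}.
No further refinement is possible. Final partition (4 blocks): {S0,S4,S8} | {S3,S5,S7} | {S2} | {S6,S9}.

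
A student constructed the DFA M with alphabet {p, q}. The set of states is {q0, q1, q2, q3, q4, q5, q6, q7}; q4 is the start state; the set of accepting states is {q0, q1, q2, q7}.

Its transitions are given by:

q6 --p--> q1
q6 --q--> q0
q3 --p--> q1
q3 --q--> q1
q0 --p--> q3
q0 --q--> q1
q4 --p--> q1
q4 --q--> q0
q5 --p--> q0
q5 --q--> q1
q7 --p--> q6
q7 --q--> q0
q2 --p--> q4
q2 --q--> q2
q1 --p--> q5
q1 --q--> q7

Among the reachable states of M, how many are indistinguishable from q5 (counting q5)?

First remove the unreachable states {q2}; 7 states remain.
Start with accepting vs non-accepting: {q0,q1,q7} | {q3,q4,q5,q6}.
Stable partition: {q0,q1,q7} | {q3,q4,q5,q6} — 2 equivalence classes.
The equivalence class containing q5 is {q3,q4,q5,q6}, of size 4.

4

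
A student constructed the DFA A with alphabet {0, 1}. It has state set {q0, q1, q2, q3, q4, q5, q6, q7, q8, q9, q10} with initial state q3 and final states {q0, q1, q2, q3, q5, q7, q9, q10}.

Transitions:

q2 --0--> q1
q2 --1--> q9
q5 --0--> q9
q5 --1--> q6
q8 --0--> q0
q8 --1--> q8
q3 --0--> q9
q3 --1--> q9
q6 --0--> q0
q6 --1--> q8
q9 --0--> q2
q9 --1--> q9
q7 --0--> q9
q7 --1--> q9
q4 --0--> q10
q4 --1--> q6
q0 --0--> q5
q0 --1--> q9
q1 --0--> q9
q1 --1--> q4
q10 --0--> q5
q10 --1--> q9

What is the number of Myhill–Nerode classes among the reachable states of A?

First remove the unreachable states {q7}; 10 states remain.
Initial partition by acceptance: {q0,q1,q2,q3,q5,q9,q10} | {q4,q6,q8}.
Refine {q0,q1,q2,q3,q5,q9,q10} on symbol 1: members go to different blocks, giving {q0,q2,q3,q9,q10} and {q1,q5}.
Split {q0,q2,q3,q9,q10} by δ(·,0) → {q0,q2,q10} and {q3,q9}.
Split {q3,q9} by δ(·,0) → {q3} and {q9}.
Stable partition: {q0,q2,q10} | {q4,q6,q8} | {q1,q5} | {q3} | {q9} — 5 equivalence classes.

5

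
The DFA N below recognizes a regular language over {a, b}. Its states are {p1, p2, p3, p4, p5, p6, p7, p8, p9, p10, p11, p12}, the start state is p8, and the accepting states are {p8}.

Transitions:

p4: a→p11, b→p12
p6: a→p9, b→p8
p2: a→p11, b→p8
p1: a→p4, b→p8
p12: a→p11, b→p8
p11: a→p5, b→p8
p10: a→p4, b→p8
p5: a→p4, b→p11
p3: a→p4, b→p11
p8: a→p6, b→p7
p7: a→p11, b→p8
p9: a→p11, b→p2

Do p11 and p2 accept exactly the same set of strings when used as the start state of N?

No

First remove the unreachable states {p1,p3,p10}; 9 states remain.
P0 = {p8} | {p2,p4,p5,p6,p7,p9,p11,p12}.
Split {p2,p4,p5,p6,p7,p9,p11,p12} by δ(·,b) → {p2,p6,p7,p11,p12} and {p4,p5,p9}.
Split {p2,p6,p7,p11,p12} by δ(·,a) → {p2,p7,p12} and {p6,p11}.
On input a, block {p4,p5,p9} splits into {p4,p9} and {p5}.
On input a, block {p6,p11} splits into {p6} and {p11}.
The partition is now stable with 6 blocks: {p8} | {p2,p7,p12} | {p4,p9} | {p6} | {p5} | {p11}.
p11 and p2 end up in different blocks, so they are distinguishable. For instance, the string 'ab' is accepted from only p2.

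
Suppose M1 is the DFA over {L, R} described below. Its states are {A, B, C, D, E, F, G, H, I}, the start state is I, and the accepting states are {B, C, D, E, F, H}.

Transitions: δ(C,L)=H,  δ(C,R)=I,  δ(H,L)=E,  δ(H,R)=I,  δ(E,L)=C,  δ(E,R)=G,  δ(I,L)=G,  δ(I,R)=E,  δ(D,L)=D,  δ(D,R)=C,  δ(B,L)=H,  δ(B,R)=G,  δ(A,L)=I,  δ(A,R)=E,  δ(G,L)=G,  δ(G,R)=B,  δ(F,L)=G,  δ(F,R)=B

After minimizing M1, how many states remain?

Reachable states from the start: {B,C,E,G,H,I}. Unreachable: {A,D,F} — drop them.
Start with accepting vs non-accepting: {B,C,E,H} | {G,I}.
The partition is now stable with 2 blocks: {B,C,E,H} | {G,I}.

2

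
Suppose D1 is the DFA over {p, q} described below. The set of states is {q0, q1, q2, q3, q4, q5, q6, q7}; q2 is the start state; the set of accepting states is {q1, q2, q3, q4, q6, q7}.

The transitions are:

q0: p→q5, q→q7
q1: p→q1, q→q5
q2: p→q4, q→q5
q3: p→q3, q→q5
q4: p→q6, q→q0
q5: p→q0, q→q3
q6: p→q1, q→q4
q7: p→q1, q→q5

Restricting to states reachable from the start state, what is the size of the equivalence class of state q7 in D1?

3

Start with accepting vs non-accepting: {q1,q2,q3,q4,q6,q7} | {q0,q5}.
On input q, block {q1,q2,q3,q4,q6,q7} splits into {q1,q2,q3,q4,q7} and {q6}.
Split {q1,q2,q3,q4,q7} by δ(·,p) → {q1,q2,q3,q7} and {q4}.
Refine {q1,q2,q3,q7} on symbol p: members go to different blocks, giving {q1,q3,q7} and {q2}.
Stable partition: {q1,q3,q7} | {q0,q5} | {q6} | {q4} | {q2} — 5 equivalence classes.
State q7 belongs to the block {q1,q3,q7}, which has 3 states.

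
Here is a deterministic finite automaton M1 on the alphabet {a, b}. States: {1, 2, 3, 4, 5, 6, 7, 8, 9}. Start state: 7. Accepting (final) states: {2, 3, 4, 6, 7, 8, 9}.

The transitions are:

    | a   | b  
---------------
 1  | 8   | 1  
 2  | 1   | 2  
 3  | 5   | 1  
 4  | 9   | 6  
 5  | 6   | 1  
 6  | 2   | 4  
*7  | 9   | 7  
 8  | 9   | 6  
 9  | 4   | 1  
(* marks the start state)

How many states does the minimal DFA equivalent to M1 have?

6

States {3,5} cannot be reached from the start state, so discard them.
Start with accepting vs non-accepting: {2,4,6,7,8,9} | {1}.
Split {2,4,6,7,8,9} by δ(·,a) → {4,6,7,8,9} and {2}.
Split {4,6,7,8,9} by δ(·,a) → {4,7,8,9} and {6}.
Split {4,7,8,9} by δ(·,b) → {4,8} and {7} and {9}.
The partition is now stable with 6 blocks: {4,8} | {1} | {2} | {6} | {7} | {9}.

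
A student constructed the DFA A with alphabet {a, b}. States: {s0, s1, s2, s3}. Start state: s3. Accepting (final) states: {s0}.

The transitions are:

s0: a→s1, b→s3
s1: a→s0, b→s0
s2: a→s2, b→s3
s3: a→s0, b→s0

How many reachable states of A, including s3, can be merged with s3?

States {s2} cannot be reached from the start state, so discard them.
Start with accepting vs non-accepting: {s0} | {s1,s3}.
No further refinement is possible. Final partition (2 blocks): {s0} | {s1,s3}.
State s3 belongs to the block {s1,s3}, which has 2 states.

2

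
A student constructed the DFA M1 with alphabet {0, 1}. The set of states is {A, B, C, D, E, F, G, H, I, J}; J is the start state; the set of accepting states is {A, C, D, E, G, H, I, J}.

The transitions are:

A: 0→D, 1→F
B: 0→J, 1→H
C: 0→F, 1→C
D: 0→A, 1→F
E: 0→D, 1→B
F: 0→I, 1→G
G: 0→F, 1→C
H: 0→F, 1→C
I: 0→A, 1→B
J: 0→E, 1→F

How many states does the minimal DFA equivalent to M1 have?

3

P0 = {A,C,D,E,G,H,I,J} | {B,F}.
On input 0, block {A,C,D,E,G,H,I,J} splits into {A,D,E,I,J} and {C,G,H}.
The partition is now stable with 3 blocks: {A,D,E,I,J} | {B,F} | {C,G,H}.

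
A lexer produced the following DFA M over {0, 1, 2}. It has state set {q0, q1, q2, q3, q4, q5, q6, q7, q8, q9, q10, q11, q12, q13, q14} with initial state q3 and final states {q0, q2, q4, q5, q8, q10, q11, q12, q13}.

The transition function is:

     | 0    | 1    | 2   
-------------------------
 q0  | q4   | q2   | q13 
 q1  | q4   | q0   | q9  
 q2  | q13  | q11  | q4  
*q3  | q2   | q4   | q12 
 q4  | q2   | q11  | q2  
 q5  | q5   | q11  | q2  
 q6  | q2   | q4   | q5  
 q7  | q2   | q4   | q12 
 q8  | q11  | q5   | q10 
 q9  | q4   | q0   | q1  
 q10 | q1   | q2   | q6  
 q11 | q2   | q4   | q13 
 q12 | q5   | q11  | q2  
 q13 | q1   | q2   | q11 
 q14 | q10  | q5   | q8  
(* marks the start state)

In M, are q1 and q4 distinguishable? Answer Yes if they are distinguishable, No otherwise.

States {q6,q7,q8,q10,q14} cannot be reached from the start state, so discard them.
Start with accepting vs non-accepting: {q0,q2,q4,q5,q11,q12,q13} | {q1,q3,q9}.
On input 0, block {q0,q2,q4,q5,q11,q12,q13} splits into {q0,q2,q4,q5,q11,q12} and {q13}.
Split {q0,q2,q4,q5,q11,q12} by δ(·,0) → {q0,q4,q5,q11,q12} and {q2}.
Split {q0,q4,q5,q11,q12} by δ(·,0) → {q0,q5,q12} and {q4,q11}.
On input 0, block {q0,q5,q12} splits into {q5,q12} and {q0}.
Split {q1,q3,q9} by δ(·,0) → {q1,q9} and {q3}.
On input 2, block {q4,q11} splits into {q4} and {q11}.
Stable partition: {q5,q12} | {q1,q9} | {q13} | {q2} | {q4} | {q0} | {q3} | {q11} — 8 equivalence classes.
q1 and q4 end up in different blocks, so they are distinguishable. For instance, the string 'ε' is accepted from only q4.

Yes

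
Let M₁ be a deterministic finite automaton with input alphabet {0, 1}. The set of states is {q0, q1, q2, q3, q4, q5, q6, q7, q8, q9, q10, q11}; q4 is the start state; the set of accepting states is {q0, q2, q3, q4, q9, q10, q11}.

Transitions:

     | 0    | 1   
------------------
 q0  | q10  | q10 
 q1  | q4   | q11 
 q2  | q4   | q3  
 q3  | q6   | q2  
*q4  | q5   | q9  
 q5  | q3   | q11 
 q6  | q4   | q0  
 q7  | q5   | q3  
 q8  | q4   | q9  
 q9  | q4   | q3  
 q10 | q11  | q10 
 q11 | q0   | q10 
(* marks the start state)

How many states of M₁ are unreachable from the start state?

No path from q4 leads to q1, q7, q8; the other 9 states are all reachable.

3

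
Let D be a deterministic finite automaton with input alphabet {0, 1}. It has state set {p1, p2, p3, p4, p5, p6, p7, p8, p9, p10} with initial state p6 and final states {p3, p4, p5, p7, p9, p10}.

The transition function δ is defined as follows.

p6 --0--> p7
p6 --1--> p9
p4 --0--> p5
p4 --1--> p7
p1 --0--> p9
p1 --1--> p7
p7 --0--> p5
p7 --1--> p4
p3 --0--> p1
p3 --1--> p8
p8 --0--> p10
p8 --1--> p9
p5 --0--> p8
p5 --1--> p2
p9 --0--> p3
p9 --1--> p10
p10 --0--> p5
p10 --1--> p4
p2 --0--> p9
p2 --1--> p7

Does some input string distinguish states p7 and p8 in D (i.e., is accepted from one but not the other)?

Yes

Initial partition by acceptance: {p3,p4,p5,p7,p9,p10} | {p1,p2,p6,p8}.
Refine {p3,p4,p5,p7,p9,p10} on symbol 0: members go to different blocks, giving {p4,p7,p9,p10} and {p3,p5}.
No further refinement is possible. Final partition (3 blocks): {p4,p7,p9,p10} | {p1,p2,p6,p8} | {p3,p5}.
p7 and p8 end up in different blocks, so they are distinguishable. For instance, the string 'ε' is accepted from only p7.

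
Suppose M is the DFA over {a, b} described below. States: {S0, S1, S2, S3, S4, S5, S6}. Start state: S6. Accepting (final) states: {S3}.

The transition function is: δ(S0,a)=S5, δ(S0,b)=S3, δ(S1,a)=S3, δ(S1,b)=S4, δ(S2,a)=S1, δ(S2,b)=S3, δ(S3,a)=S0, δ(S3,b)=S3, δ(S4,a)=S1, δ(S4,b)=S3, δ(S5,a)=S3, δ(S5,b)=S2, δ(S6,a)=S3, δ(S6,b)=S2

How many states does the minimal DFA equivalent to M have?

Start with accepting vs non-accepting: {S3} | {S0,S1,S2,S4,S5,S6}.
Refine {S0,S1,S2,S4,S5,S6} on symbol a: members go to different blocks, giving {S0,S2,S4} and {S1,S5,S6}.
No further refinement is possible. Final partition (3 blocks): {S3} | {S0,S2,S4} | {S1,S5,S6}.

3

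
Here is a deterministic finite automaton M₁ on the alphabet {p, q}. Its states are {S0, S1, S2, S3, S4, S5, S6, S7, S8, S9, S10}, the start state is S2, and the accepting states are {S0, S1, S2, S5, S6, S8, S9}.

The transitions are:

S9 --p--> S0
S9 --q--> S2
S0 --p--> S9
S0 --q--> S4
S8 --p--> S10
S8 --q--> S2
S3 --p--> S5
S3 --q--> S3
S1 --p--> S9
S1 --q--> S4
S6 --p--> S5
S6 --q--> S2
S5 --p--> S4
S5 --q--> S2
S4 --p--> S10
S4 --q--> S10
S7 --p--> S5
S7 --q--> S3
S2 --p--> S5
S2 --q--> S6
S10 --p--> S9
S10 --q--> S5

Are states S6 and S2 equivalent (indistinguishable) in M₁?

Yes

First remove the unreachable states {S1,S3,S7,S8}; 7 states remain.
Initial partition by acceptance: {S0,S2,S5,S6,S9} | {S4,S10}.
Refine {S0,S2,S5,S6,S9} on symbol p: members go to different blocks, giving {S0,S2,S6,S9} and {S5}.
Refine {S0,S2,S6,S9} on symbol p: members go to different blocks, giving {S0,S9} and {S2,S6}.
On input q, block {S0,S9} splits into {S0} and {S9}.
Refine {S4,S10} on symbol p: members go to different blocks, giving {S4} and {S10}.
Stable partition: {S0} | {S4} | {S5} | {S2,S6} | {S9} | {S10} — 6 equivalence classes.
S6 and S2 lie in the same block of the stable partition, so they are equivalent — no string distinguishes them.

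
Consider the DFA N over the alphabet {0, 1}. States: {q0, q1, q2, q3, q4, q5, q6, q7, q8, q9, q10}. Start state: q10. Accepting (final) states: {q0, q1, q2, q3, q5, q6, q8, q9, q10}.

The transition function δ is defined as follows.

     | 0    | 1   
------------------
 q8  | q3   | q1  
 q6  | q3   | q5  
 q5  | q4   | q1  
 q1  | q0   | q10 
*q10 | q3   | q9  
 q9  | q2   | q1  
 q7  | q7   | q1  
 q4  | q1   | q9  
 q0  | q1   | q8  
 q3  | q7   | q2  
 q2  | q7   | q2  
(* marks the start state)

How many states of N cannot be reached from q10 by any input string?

BFS from q10 reaches {q0, q1, q2, q3, q7, q8, q9, q10}; the 3 state(s) q4, q5, q6 are never visited.

3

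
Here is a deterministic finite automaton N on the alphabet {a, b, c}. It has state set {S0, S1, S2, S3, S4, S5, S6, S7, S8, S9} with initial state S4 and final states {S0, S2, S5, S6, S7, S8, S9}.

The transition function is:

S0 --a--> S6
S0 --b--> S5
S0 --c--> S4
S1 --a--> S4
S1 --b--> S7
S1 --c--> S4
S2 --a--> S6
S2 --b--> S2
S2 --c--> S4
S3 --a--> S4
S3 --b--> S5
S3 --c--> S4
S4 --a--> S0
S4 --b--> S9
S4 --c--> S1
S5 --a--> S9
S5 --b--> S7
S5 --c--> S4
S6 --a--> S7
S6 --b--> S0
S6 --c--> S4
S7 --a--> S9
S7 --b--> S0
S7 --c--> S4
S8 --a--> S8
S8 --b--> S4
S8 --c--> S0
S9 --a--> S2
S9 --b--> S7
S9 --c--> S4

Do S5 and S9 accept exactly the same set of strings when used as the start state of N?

Yes

First remove the unreachable states {S3,S8}; 8 states remain.
Initial partition by acceptance: {S0,S2,S5,S6,S7,S9} | {S1,S4}.
Refine {S1,S4} on symbol a: members go to different blocks, giving {S1} and {S4}.
The partition is now stable with 3 blocks: {S0,S2,S5,S6,S7,S9} | {S1} | {S4}.
S5 and S9 lie in the same block of the stable partition, so they are equivalent — no string distinguishes them.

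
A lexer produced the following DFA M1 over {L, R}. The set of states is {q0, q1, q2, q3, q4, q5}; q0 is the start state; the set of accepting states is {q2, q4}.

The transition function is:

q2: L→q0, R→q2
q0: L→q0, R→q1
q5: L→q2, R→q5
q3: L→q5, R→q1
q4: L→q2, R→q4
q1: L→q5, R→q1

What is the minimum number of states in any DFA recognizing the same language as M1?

Reachable states from the start: {q0,q1,q2,q5}. Unreachable: {q3,q4} — drop them.
P0 = {q2} | {q0,q1,q5}.
Split {q0,q1,q5} by δ(·,L) → {q0,q1} and {q5}.
On input L, block {q0,q1} splits into {q0} and {q1}.
The partition is now stable with 4 blocks: {q2} | {q0} | {q5} | {q1}.

4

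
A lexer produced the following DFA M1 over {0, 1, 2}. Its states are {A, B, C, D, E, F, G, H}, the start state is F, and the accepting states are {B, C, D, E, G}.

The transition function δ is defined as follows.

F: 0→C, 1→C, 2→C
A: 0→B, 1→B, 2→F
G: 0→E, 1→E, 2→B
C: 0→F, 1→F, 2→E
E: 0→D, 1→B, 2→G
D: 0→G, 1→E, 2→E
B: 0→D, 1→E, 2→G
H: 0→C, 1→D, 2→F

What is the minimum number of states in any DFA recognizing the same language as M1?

3

First remove the unreachable states {A,H}; 6 states remain.
Start with accepting vs non-accepting: {B,C,D,E,G} | {F}.
On input 0, block {B,C,D,E,G} splits into {B,D,E,G} and {C}.
Stable partition: {B,D,E,G} | {F} | {C} — 3 equivalence classes.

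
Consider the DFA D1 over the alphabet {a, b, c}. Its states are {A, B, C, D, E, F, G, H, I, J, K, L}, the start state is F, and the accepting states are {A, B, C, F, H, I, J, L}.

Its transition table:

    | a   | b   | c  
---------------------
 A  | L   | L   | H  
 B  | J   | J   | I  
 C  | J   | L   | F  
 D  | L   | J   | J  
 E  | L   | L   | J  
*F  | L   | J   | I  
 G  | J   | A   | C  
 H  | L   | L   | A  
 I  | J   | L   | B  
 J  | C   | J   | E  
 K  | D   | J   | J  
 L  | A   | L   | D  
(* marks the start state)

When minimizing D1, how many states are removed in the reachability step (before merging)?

2

Starting at F and following transitions, the reachable set is {A, B, C, D, E, F, H, I, J, L}. That leaves G, K unreachable — 2 in total.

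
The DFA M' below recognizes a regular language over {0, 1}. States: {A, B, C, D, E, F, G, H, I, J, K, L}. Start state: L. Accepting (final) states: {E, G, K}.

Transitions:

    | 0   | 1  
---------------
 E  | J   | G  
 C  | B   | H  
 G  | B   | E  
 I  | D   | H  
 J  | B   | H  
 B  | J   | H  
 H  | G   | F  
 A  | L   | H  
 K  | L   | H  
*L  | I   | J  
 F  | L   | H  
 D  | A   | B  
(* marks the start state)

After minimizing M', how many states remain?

First remove the unreachable states {C,K}; 10 states remain.
P0 = {E,G} | {A,B,D,F,H,I,J,L}.
On input 0, block {A,B,D,F,H,I,J,L} splits into {A,B,D,F,I,J,L} and {H}.
Split {A,B,D,F,I,J,L} by δ(·,1) → {A,B,F,I,J} and {D,L}.
On input 0, block {A,B,F,I,J} splits into {A,F,I} and {B,J}.
Stable partition: {E,G} | {A,F,I} | {H} | {D,L} | {B,J} — 5 equivalence classes.

5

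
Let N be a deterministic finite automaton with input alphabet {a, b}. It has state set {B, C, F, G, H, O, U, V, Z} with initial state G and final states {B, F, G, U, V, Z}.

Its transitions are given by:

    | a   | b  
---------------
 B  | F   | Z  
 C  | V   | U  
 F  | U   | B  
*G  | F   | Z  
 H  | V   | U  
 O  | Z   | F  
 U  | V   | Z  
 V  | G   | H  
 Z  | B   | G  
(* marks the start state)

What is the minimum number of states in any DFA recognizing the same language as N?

First remove the unreachable states {C,O}; 7 states remain.
Initial partition by acceptance: {B,F,G,U,V,Z} | {H}.
On input b, block {B,F,G,U,V,Z} splits into {B,F,G,U,Z} and {V}.
On input a, block {B,F,G,U,Z} splits into {B,F,G,Z} and {U}.
Refine {B,F,G,Z} on symbol a: members go to different blocks, giving {B,G,Z} and {F}.
Refine {B,G,Z} on symbol a: members go to different blocks, giving {B,G} and {Z}.
The partition is now stable with 6 blocks: {B,G} | {H} | {V} | {U} | {F} | {Z}.

6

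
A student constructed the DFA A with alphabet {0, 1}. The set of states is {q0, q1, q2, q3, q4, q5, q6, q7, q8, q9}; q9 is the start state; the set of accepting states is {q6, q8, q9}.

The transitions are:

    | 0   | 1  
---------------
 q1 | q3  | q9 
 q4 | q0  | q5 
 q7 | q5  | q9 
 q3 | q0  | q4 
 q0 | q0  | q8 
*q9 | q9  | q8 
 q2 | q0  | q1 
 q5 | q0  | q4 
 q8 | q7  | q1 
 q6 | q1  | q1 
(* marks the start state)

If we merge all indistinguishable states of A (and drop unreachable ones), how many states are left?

5

States {q2,q6} cannot be reached from the start state, so discard them.
Start with accepting vs non-accepting: {q8,q9} | {q0,q1,q3,q4,q5,q7}.
Refine {q8,q9} on symbol 0: members go to different blocks, giving {q8} and {q9}.
Split {q0,q1,q3,q4,q5,q7} by δ(·,1) → {q3,q4,q5} and {q1,q7} and {q0}.
The partition is now stable with 5 blocks: {q8} | {q3,q4,q5} | {q9} | {q1,q7} | {q0}.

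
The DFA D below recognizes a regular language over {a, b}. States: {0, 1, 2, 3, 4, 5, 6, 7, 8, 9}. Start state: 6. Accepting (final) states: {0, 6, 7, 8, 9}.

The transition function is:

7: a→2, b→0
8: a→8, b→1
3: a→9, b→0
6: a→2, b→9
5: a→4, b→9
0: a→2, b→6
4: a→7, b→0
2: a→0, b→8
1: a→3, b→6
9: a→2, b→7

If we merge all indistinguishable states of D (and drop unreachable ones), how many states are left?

Reachable states from the start: {0,1,2,3,6,7,8,9}. Unreachable: {4,5} — drop them.
P0 = {0,6,7,8,9} | {1,2,3}.
On input a, block {0,6,7,8,9} splits into {0,6,7,9} and {8}.
Split {1,2,3} by δ(·,a) → {2,3} and {1}.
Split {2,3} by δ(·,b) → {2} and {3}.
The partition is now stable with 5 blocks: {0,6,7,9} | {2} | {8} | {1} | {3}.

5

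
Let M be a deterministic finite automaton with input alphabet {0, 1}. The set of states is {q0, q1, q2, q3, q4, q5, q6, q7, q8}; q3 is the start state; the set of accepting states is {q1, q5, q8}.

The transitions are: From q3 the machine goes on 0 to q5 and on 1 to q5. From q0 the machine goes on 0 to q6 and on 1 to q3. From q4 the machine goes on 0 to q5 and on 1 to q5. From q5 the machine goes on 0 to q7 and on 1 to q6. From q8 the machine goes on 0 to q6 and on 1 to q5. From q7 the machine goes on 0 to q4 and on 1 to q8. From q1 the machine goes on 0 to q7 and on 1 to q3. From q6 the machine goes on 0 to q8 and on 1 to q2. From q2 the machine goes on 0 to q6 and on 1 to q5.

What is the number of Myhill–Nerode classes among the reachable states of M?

States {q0,q1} cannot be reached from the start state, so discard them.
P0 = {q5,q8} | {q2,q3,q4,q6,q7}.
Refine {q5,q8} on symbol 1: members go to different blocks, giving {q5} and {q8}.
On input 0, block {q2,q3,q4,q6,q7} splits into {q2,q7} and {q3,q4} and {q6}.
Split {q2,q7} by δ(·,0) → {q2} and {q7}.
Stable partition: {q5} | {q2} | {q8} | {q3,q4} | {q6} | {q7} — 6 equivalence classes.

6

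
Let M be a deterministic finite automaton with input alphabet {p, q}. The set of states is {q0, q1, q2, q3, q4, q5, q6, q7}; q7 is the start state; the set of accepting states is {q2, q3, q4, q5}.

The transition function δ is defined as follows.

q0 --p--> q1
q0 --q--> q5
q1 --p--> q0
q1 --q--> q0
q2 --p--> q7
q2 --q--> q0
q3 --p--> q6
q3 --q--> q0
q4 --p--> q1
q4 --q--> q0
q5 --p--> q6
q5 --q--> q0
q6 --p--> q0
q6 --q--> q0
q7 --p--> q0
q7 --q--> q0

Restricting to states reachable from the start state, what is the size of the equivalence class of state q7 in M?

First remove the unreachable states {q2,q3,q4}; 5 states remain.
Initial partition by acceptance: {q5} | {q0,q1,q6,q7}.
Split {q0,q1,q6,q7} by δ(·,q) → {q1,q6,q7} and {q0}.
No further refinement is possible. Final partition (3 blocks): {q5} | {q1,q6,q7} | {q0}.
The equivalence class containing q7 is {q1,q6,q7}, of size 3.

3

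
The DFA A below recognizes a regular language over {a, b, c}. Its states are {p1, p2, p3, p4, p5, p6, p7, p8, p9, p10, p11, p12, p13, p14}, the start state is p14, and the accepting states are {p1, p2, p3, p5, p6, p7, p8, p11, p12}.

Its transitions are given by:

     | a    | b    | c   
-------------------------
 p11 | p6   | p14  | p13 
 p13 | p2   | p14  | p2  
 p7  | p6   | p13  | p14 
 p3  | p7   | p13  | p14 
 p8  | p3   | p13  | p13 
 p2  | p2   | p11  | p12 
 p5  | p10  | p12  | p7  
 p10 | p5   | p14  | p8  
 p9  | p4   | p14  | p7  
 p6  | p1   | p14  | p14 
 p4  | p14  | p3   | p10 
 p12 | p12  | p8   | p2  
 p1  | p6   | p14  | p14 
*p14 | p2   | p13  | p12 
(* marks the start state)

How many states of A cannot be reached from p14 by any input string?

Starting at p14 and following transitions, the reachable set is {p1, p2, p3, p6, p7, p8, p11, p12, p13, p14}. That leaves p4, p5, p9, p10 unreachable — 4 in total.

4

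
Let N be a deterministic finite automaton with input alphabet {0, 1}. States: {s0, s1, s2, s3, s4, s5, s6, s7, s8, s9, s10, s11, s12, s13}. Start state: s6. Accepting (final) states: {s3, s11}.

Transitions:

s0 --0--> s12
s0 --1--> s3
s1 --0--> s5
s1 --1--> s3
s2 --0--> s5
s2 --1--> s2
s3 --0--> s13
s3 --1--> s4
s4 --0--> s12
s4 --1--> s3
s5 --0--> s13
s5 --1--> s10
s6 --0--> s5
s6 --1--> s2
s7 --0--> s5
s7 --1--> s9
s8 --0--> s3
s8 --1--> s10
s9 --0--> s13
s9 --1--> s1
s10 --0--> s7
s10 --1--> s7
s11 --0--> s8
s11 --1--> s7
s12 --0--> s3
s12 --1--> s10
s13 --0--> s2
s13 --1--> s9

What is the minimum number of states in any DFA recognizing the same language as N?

Reachable states from the start: {s1,s2,s3,s4,s5,s6,s7,s9,s10,s12,s13}. Unreachable: {s0,s8,s11} — drop them.
Start with accepting vs non-accepting: {s3} | {s1,s2,s4,s5,s6,s7,s9,s10,s12,s13}.
Refine {s1,s2,s4,s5,s6,s7,s9,s10,s12,s13} on symbol 0: members go to different blocks, giving {s1,s2,s4,s5,s6,s7,s9,s10,s13} and {s12}.
Refine {s1,s2,s4,s5,s6,s7,s9,s10,s13} on symbol 0: members go to different blocks, giving {s1,s2,s5,s6,s7,s9,s10,s13} and {s4}.
Split {s1,s2,s5,s6,s7,s9,s10,s13} by δ(·,1) → {s2,s5,s6,s7,s9,s10,s13} and {s1}.
On input 1, block {s2,s5,s6,s7,s9,s10,s13} splits into {s2,s5,s6,s7,s10,s13} and {s9}.
On input 1, block {s2,s5,s6,s7,s10,s13} splits into {s2,s5,s6,s10} and {s7,s13}.
On input 0, block {s2,s5,s6,s10} splits into {s2,s6} and {s5,s10}.
Split {s7,s13} by δ(·,0) → {s7} and {s13}.
Split {s5,s10} by δ(·,0) → {s5} and {s10}.
The partition is now stable with 10 blocks: {s3} | {s2,s6} | {s12} | {s4} | {s1} | {s9} | {s7} | {s5} | {s13} | {s10}.

10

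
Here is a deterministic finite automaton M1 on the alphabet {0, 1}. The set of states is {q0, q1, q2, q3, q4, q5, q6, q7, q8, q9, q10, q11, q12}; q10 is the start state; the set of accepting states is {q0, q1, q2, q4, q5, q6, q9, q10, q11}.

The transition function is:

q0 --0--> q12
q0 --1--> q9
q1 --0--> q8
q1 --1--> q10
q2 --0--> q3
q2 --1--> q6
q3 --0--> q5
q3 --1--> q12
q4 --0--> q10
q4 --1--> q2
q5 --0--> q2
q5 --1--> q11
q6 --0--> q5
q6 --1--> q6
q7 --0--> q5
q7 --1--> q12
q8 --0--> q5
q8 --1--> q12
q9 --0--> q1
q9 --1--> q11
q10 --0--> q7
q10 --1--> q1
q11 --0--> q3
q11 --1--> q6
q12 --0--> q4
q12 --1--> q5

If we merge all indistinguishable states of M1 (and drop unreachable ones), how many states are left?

7

States {q0,q9} cannot be reached from the start state, so discard them.
P0 = {q1,q2,q4,q5,q6,q10,q11} | {q3,q7,q8,q12}.
Refine {q1,q2,q4,q5,q6,q10,q11} on symbol 0: members go to different blocks, giving {q1,q2,q10,q11} and {q4,q5,q6}.
On input 1, block {q1,q2,q10,q11} splits into {q1,q10} and {q2,q11}.
On input 1, block {q3,q7,q8,q12} splits into {q3,q7,q8} and {q12}.
Refine {q4,q5,q6} on symbol 0: members go to different blocks, giving {q4} and {q5} and {q6}.
The partition is now stable with 7 blocks: {q1,q10} | {q3,q7,q8} | {q4} | {q2,q11} | {q12} | {q5} | {q6}.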